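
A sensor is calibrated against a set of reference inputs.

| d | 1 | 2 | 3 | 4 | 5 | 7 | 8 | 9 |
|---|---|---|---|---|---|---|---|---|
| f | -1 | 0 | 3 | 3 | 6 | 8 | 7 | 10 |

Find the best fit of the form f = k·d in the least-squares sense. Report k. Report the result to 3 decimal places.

k = 1.012

MᵀM·[k]ᵀ = Mᵀf reads: 249·k = 252.
k = 252/249 = 1.01205.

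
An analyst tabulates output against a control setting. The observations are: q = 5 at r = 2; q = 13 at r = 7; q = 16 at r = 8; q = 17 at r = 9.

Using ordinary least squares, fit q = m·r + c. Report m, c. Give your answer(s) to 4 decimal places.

Compute the Gram sums: Σr·r = 198, Σr = 26, Σ1 = 4.
Right-hand side: Σr·q = 382, Σq = 51.
So XᵀX·[m, c]ᵀ = Xᵀq: [[198, 26]; [26, 4]]·[m, c]ᵀ = [382, 51]ᵀ.
Eliminating c: 4·(row 1) − 26·(row 2) gives 116·m = 4·382 − 26·51 = 202, so m = 101/58.
Then c = (51 − 26·(101/58))/4 = 83/58.

m = 1.7414, c = 1.4310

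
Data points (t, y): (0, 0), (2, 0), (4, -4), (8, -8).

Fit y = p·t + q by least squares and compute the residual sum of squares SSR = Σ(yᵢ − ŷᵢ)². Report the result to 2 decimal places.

SSR = 2.74

Normal-equation sums: Σt·t = 84, Σt = 14, Σ1 = 4.
Moment sums: Σt·y = -80, Σy = -12.
Δ = 84·4 − 14² = 140.
p = ((-80)·4 − 14·(-12))/140 = -38/35; q = (84·(-12) − 14·(-80))/140 = 4/5.
Residuals: -4/5, 48/35, -16/35, -4/35; SSR = 96/35.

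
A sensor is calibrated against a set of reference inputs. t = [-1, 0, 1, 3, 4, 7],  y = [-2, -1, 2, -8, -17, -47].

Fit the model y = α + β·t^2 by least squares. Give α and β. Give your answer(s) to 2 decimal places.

α = 0.11, β = -0.97

Setting ∂/∂α … = 0 gives: 6·α + 76·β = -73;  76·α + 2740·β = -2647.
Determinant 6·2740 − 76² = 10664.
α = ((-73)·2740 − 76·(-2647))/10664 = 144/1333; β = (6·(-2647) − 76·(-73))/10664 = -5167/5332.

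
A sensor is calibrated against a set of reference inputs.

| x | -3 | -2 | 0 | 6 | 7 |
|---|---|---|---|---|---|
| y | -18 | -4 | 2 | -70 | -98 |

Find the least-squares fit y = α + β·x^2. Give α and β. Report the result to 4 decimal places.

α = 2.3199, β = -2.0367

MᵀM·[α, β]ᵀ = Mᵀy reads: 5·α + 98·β = -188;  98·α + 3794·β = -7500.
Eliminating β: 3794·(row 1) − 98·(row 2) gives 9366·α = 3794·(-188) − 98·(-7500) = 21728, so α = 1552/669.
Then β = ((-7500) − 98·(1552/669))/3794 = -9538/4683.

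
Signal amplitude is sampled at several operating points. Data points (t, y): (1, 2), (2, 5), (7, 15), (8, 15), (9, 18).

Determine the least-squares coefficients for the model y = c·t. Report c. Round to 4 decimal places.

From the data, Σt·t = 199.
Right-hand side: Σt·y = 399.
MᵀM·[c]ᵀ = Mᵀy becomes [[199]]·[c]ᵀ = [399]ᵀ.
Hence c = 399 / 199 ≈ 2.00503.

c = 2.0050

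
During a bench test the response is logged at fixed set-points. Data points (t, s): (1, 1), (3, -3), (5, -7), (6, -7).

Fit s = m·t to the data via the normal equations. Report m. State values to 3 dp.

MᵀM·[m]ᵀ = Mᵀs reads: 71·m = -85.
Hence m = -85 / 71 ≈ -1.19718.

m = -1.197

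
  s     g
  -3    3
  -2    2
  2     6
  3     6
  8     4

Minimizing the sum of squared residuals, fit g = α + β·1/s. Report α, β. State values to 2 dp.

α = 4.10, β = 4.05

Forming MᵀM = [[5, 1/8]; [1/8, 425/576]] and Mᵀg = [21, 7/2]ᵀ gives MᵀM·[α, β]ᵀ = Mᵀg.
det = 5·(425/576) − (1/8)² = 529/144.
α = (21·(425/576) − (1/8)·(7/2))/(529/144) = 8673/2116; β = (5·(7/2) − (1/8)·21)/(529/144) = 2142/529.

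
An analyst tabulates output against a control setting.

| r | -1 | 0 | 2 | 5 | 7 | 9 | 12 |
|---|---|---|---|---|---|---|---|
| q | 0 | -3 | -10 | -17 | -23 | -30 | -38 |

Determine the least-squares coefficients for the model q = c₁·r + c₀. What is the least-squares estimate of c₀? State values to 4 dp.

From the data, Σr·r = 304, Σr = 34, Σ1 = 7.
Right-hand side: Σr·q = -992, Σq = -121.
Eliminating c₀: 7·(row 1) − 34·(row 2) gives 972·c₁ = 7·(-992) − 34·(-121) = -2830, so c₁ = -1415/486.
Then c₀ = ((-121) − 34·(-1415/486))/7 = -764/243.

c₀ = -3.1440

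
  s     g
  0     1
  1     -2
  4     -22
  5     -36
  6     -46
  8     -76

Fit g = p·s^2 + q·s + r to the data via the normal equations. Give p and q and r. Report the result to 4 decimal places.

p = -0.8734, q = -2.7027, r = 1.3136

Entries of AᵀA: Σs^2·s^2 = 6274, Σs^2·s = 918, Σs^2 = 142, Σs·s = 142, Σs = 24, Σ1 = 6.
Right-hand side: Σs^2·g = -7774, Σs·g = -1154, Σg = -181.
Normal equations: [[6274, 918, 142]; [918, 142, 24]; [142, 24, 6]]·[p, q, r]ᵀ = [-7774, -1154, -181]ᵀ.
Inverting the 3×3 Gram matrix, [p, q, r]ᵀ = [-15083/17270, -9335/3454, 11343/8635]ᵀ.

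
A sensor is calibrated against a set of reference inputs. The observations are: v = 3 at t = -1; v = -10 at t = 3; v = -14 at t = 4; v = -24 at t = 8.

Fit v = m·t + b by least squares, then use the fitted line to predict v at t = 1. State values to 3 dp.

The normal system AᵀA·[m, b]ᵀ = Aᵀv is [[90, 14]; [14, 4]]·[m, b]ᵀ = [-281, -45]ᵀ.
Determinant 90·4 − 14² = 164.
m = ((-281)·4 − 14·(-45))/164 = -247/82; b = (90·(-45) − 14·(-281))/164 = -29/41.
At t = 1: v̂ = (-247/82)·(1) + (-29/41)·(1) = -305/82.

v̂ = -3.720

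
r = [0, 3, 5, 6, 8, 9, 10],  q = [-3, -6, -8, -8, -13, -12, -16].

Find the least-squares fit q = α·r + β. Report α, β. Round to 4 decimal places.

Compute the Gram sums: Σr·r = 315, Σr = 41, Σ1 = 7.
For Xᵀq: Σr·q = -478, Σq = -66.
So XᵀX·[α, β]ᵀ = Xᵀq: [[315, 41]; [41, 7]]·[α, β]ᵀ = [-478, -66]ᵀ.
Eliminating β: 7·(row 1) − 41·(row 2) gives 524·α = 7·(-478) − 41·(-66) = -640, so α = -160/131.
Then β = ((-66) − 41·(-160/131))/7 = -298/131.

α = -1.2214, β = -2.2748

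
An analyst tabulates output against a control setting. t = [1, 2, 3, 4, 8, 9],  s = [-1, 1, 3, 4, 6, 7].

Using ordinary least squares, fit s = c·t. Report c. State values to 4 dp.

Compute the Gram sums: Σt·t = 175.
For Mᵀs: Σt·s = 137.
MᵀM·[c]ᵀ = Mᵀs becomes [[175]]·[c]ᵀ = [137]ᵀ.
Hence c = 137 / 175 ≈ 0.782857.

c = 0.7829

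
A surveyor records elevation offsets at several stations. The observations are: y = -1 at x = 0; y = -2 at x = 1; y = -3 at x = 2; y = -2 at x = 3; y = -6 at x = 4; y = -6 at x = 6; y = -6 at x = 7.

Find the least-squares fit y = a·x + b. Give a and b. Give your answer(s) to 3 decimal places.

a = -0.775, b = -1.167

Compute the Gram sums: Σx·x = 115, Σx = 23, Σ1 = 7.
And Σx·y = -116, Σy = -26.
Determinant 115·7 − 23² = 276.
a = ((-116)·7 − 23·(-26))/276 = -107/138; b = (115·(-26) − 23·(-116))/276 = -7/6.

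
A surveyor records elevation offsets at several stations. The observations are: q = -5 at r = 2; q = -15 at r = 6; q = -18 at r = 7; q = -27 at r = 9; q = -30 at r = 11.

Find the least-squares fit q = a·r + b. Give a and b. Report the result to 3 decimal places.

a = -2.913, b = 1.391

Sums needed: Σr·r = 291, Σr = 35, Σ1 = 5.
Right-hand side: Σr·q = -799, Σq = -95.
XᵀX·[a, b]ᵀ = Xᵀq becomes [[291, 35]; [35, 5]]·[a, b]ᵀ = [-799, -95]ᵀ.
Eliminating b: 5·(row 1) − 35·(row 2) gives 230·a = 5·(-799) − 35·(-95) = -670, so a = -67/23.
Then b = ((-95) − 35·(-67/23))/5 = 32/23.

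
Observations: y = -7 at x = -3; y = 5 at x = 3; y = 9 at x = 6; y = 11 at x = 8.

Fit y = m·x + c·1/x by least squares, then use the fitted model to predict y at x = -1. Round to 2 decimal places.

ŷ = -7.76

Entries of MᵀM: Σx·x = 118, Σx·1/x = 4, Σ1/x·1/x = 17/64.
Moment sums: Σx·y = 178, Σ1/x·y = 55/8.
Eliminating c: (17/64)·(row 1) − 4·(row 2) gives (491/32)·m = (17/64)·178 − 4·(55/8) = 633/32, so m = 633/491.
Then c = ((55/8) − 4·(633/491))/(17/64) = 3176/491.
At x = -1: ŷ = (633/491)·(-1) + (3176/491)·(-1) = -3809/491.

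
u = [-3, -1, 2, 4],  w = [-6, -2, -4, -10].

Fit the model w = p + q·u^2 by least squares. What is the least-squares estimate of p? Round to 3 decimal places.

p = -1.605

From the data, Σ1 = 4, Σu^2 = 30, Σu^2·u^2 = 354.
Right-hand side: Σw = -22, Σu^2·w = -232.
Normal equations: [[4, 30]; [30, 354]]·[p, q]ᵀ = [-22, -232]ᵀ.
Determinant 4·354 − 30² = 516.
p = ((-22)·354 − 30·(-232))/516 = -69/43; q = (4·(-232) − 30·(-22))/516 = -67/129.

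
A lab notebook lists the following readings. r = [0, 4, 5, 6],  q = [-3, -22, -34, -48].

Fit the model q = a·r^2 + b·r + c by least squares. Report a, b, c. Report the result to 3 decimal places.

Compute the Gram sums: Σr^2·r^2 = 2177, Σr^2·r = 405, Σr^2 = 77, Σr·r = 77, Σr = 15, Σ1 = 4.
Moment sums: Σr^2·q = -2930, Σr·q = -546, Σq = -107.
Inverting the 3×3 Gram matrix, [a, b, c]ᵀ = [-2461/1804, 1203/1804, -2697/902]ᵀ.

a = -1.364, b = 0.667, c = -2.990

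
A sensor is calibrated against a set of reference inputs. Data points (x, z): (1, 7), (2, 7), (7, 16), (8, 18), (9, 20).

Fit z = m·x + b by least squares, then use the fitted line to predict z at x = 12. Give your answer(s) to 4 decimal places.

Entries of MᵀM: Σx·x = 199, Σx = 27, Σ1 = 5.
Right-hand side: Σx·z = 457, Σz = 68.
So MᵀM·[m, b]ᵀ = Mᵀz: [[199, 27]; [27, 5]]·[m, b]ᵀ = [457, 68]ᵀ.
Eliminating b: 5·(row 1) − 27·(row 2) gives 266·m = 5·457 − 27·68 = 449, so m = 449/266.
Then b = (68 − 27·(449/266))/5 = 1193/266.
At x = 12: ẑ = (449/266)·(12) + (1193/266)·(1) = 6581/266.

ẑ = 24.7406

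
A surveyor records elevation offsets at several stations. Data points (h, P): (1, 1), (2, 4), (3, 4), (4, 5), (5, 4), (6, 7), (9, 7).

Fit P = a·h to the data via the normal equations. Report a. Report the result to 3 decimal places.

a = 0.965

Forming XᵀX = [[172]] and XᵀP = [166]ᵀ gives XᵀX·[a]ᵀ = XᵀP.
a = 166/172 = 0.965116.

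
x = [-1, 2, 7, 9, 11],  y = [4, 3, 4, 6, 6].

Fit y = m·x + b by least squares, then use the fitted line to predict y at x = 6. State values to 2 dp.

ŷ = 4.69

The normal system AᵀA·[m, b]ᵀ = Aᵀy is [[256, 28]; [28, 5]]·[m, b]ᵀ = [150, 23]ᵀ.
Eliminating b: 5·(row 1) − 28·(row 2) gives 496·m = 5·150 − 28·23 = 106, so m = 53/248.
Then b = (23 − 28·(53/248))/5 = 211/62.
At x = 6: ŷ = (53/248)·(6) + (211/62)·(1) = 581/124.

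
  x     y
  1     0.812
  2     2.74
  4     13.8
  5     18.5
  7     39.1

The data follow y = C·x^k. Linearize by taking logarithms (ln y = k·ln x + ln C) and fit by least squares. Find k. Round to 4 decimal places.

Linearized form: ln y = k·ln x + ln C. From the 5 transformed points,
Σln x = 5.6348, Σ(ln x)² = 8.7791, Σln y = 10.0083, Σln x·ln y = 16.1671.
Equations: 8.7791·k + 5.6348·ln C = 16.1671;  5.6348·k + 5·ln C = 10.0083.
Slope k = (n·Σln x·ln y − Σln x·Σln y)/(n·Σ(ln x)² − (Σln x)²) = (5·16.1671 − 5.6348·10.0083)/12.1448 = 2.01249; ln C = (Σln y − k·Σln x)/n = -0.26634.

k = 2.0125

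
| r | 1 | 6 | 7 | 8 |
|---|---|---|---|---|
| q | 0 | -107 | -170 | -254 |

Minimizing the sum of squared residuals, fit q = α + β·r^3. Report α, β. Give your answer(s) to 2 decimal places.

α = 0.45, β = -0.50

From the data, Σ1 = 4, Σr^3 = 1072, Σr^3·r^3 = 426450.
And Σq = -531, Σr^3·q = -211470.
So XᵀX·[α, β]ᵀ = Xᵀq: [[4, 1072]; [1072, 426450]]·[α, β]ᵀ = [-531, -211470]ᵀ.
Eliminating β: 426450·(row 1) − 1072·(row 2) gives 556616·α = 426450·(-531) − 1072·(-211470) = 250890, so α = 125445/278308.
Then β = ((-211470) − 1072·(125445/278308))/426450 = -34581/69577.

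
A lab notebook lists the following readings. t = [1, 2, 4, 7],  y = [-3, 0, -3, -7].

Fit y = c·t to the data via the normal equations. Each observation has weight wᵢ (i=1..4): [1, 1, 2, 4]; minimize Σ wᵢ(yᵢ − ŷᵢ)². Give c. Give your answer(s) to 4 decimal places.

With design matrix A, AᵀWA = [[233]] and AᵀWy = [-223]ᵀ.
Hence c = -223 / 233 ≈ -0.957082.

c = -0.9571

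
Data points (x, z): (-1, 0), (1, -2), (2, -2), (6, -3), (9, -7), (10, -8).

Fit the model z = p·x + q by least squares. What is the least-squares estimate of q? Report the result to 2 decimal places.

q = -0.65

Entries of AᵀA: Σx·x = 223, Σx = 27, Σ1 = 6.
For Aᵀz: Σx·z = -167, Σz = -22.
Normal equations: [[223, 27]; [27, 6]]·[p, q]ᵀ = [-167, -22]ᵀ.
Determinant 223·6 − 27² = 609.
p = ((-167)·6 − 27·(-22))/609 = -136/203; q = (223·(-22) − 27·(-167))/609 = -397/609.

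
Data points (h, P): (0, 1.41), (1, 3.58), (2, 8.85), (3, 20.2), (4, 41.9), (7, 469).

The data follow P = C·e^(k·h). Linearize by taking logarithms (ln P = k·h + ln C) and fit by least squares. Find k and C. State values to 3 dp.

Taking logs, ln P = k·h + ln C, so regress ln P on h.
Over the data: Σh = 17.0000, Σ(h)² = 79.0000, Σln P = 16.6909, Σh·ln P = 72.6486.
Normal system: [[79.0000, 17.0000]; [17.0000, 6]]·[k, ln C]ᵀ = [72.6486, 16.6909]ᵀ.
Δ = 79.0000·6 − (17.0000)² = 185.0000; k = (72.6486·6 − 17.0000·16.6909)/185.0000 = 0.82241, ln C = (79.0000·16.6909 − 17.0000·72.6486)/185.0000 = 0.45166, so C = exp(0.45166) = 1.57093.

k = 0.822, C = 1.571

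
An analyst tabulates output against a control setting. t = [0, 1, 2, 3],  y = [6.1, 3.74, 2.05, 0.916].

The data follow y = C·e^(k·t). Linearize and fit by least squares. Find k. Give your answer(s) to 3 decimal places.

Let Y = ln y. Fitting Y = k·t + ln C by least squares:
Over the data: Σt = 6.0000, Σ(t)² = 14.0000, Σln y = 3.7575, Σt·ln y = 2.4915.
Normal system: [[14.0000, 6.0000]; [6.0000, 4]]·[k, ln C]ᵀ = [2.4915, 3.7575]ᵀ.
Solving (det = 20.0000): k = -0.62893, ln C = 1.88277.

k = -0.629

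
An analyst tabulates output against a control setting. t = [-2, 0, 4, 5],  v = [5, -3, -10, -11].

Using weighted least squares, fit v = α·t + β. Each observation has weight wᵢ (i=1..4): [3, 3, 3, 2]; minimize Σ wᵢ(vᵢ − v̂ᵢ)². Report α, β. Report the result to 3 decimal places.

Entries of XᵀWX: Σwᵢ·t·t = 110, Σwᵢ·t = 16, Σwᵢ·1 = 11.
For XᵀWv: Σwᵢ·t·v = -260, Σwᵢ·v = -46.
XᵀWX·[α, β]ᵀ = XᵀWv becomes [[110, 16]; [16, 11]]·[α, β]ᵀ = [-260, -46]ᵀ.
det = 110·11 − 16² = 954.
α = ((-260)·11 − 16·(-46))/954 = -118/53; β = (110·(-46) − 16·(-260))/954 = -50/53.

α = -2.226, β = -0.943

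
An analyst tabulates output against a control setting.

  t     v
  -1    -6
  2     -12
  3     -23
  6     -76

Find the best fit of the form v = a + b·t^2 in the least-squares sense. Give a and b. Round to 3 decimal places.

The normal equations are: 4·a + 50·b = -117;  50·a + 1394·b = -2997.
(Σ1 = 4, Σt^2 = 50, Σt^2·t^2 = 1394, Σv = -117, Σt^2·v = -2997.)
Eliminating b: 1394·(row 1) − 50·(row 2) gives 3076·a = 1394·(-117) − 50·(-2997) = -13248, so a = -3312/769.
Then b = ((-2997) − 50·(-3312/769))/1394 = -3069/1538.

a = -4.307, b = -1.995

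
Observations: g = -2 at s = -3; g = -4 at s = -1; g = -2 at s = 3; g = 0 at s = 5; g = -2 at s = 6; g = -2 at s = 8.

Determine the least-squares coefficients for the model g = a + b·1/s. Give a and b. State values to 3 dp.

XᵀX·[a, b]ᵀ = Xᵀg reads: 6·a + (-61/120)·b = -12;  (-61/120)·a + (2089/1600)·b = 41/12.
(Σ1 = 6, Σ1/s = -61/120, Σ1/s·1/s = 2089/1600, Σg = -12, Σ1/s·g = 41/12.)
Determinant 6·(2089/1600) − (-61/120)² = 21817/2880.
a = ((-12)·(2089/1600) − (-61/120)·(41/12))/(21817/2880) = -200602/109085; b = (6·(41/12) − (-61/120)·(-12))/(21817/2880) = 41472/21817.

a = -1.839, b = 1.901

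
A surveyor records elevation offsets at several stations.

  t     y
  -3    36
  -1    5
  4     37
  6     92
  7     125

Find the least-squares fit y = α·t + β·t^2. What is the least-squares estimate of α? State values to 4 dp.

α = -2.8110

Normal-equation sums: Σt·t = 111, Σt·t^2 = 595, Σt^2·t^2 = 4035.
Right-hand side: Σt·y = 1462, Σt^2·y = 10358.
Normal equations: [[111, 595]; [595, 4035]]·[α, β]ᵀ = [1462, 10358]ᵀ.
det = 111·4035 − 595² = 93860.
α = (1462·4035 − 595·10358)/93860 = -13192/4693; β = (111·10358 − 595·1462)/93860 = 69962/23465.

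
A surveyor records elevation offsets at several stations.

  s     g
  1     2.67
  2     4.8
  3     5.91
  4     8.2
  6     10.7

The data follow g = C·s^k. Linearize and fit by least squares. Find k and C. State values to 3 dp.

Taking logs, ln g = k·ln s + ln C, so regress ln g on ln s.
Σln s = 4.9698, Σ(ln s)² = 6.8196, Σln g = 8.8017, Σln s·ln g = 10.2030.
Equations: 6.8196·k + 4.9698·ln C = 10.2030;  4.9698·k + 5·ln C = 8.8017.
Δ = 6.8196·5 − (4.9698)² = 9.3990; k = (10.2030·5 − 4.9698·8.8017)/9.3990 = 0.77370, ln C = (6.8196·8.8017 − 4.9698·10.2030)/9.3990 = 0.99132, so C = exp(0.99132) = 2.69478.

k = 0.774, C = 2.695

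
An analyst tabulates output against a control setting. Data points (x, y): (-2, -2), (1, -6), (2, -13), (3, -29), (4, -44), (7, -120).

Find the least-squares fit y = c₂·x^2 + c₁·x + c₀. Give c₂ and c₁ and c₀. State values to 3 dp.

c₂ = -2.000, c₁ = -3.099, c₀ = -0.253

The normal equations are: 2771·c₂ + 435·c₁ + 83·c₀ = -6911;  435·c₂ + 83·c₁ + 15·c₀ = -1131;  83·c₂ + 15·c₁ + 6·c₀ = -214.
Row-reducing yields c₂ = -2, c₁ = -282/91, c₀ = -23/91.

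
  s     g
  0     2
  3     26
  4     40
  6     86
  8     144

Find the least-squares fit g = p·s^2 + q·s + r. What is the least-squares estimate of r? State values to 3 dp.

Sums needed: Σs^2·s^2 = 5729, Σs^2·s = 819, Σs^2 = 125, Σs·s = 125, Σs = 21, Σ1 = 5.
Right-hand side: Σs^2·g = 13186, Σs·g = 1906, Σg = 298.
So MᵀM·[p, q, r]ᵀ = Mᵀg: [[5729, 819, 125]; [819, 125, 21]; [125, 21, 5]]·[p, q, r]ᵀ = [13186, 1906, 298]ᵀ.
Row-reducing yields p = 7788/3913, q = 1052/559, r = 7586/3913.

r = 1.939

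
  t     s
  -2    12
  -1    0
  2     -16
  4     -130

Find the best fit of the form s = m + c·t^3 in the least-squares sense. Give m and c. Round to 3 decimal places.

Sums needed: Σ1 = 4, Σt^3 = 63, Σt^3·t^3 = 4225.
Moment sums: Σs = -134, Σt^3·s = -8544.
MᵀM·[m, c]ᵀ = Mᵀs becomes [[4, 63]; [63, 4225]]·[m, c]ᵀ = [-134, -8544]ᵀ.
det = 4·4225 − 63² = 12931.
m = ((-134)·4225 − 63·(-8544))/12931 = -27878/12931; c = (4·(-8544) − 63·(-134))/12931 = -25734/12931.

m = -2.156, c = -1.990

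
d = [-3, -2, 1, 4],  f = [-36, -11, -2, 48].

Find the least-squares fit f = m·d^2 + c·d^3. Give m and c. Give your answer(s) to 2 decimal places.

m = -0.99, c = 1.00

From the data, Σd^2·d^2 = 354, Σd^2·d^3 = 750, Σd^3·d^3 = 4890.
And Σd^2·f = 398, Σd^3·f = 4130.
Normal equations: [[354, 750]; [750, 4890]]·[m, c]ᵀ = [398, 4130]ᵀ.
Determinant 354·4890 − 750² = 1168560.
m = (398·4890 − 750·4130)/1168560 = -533/541; c = (354·4130 − 750·398)/1168560 = 1616/1623.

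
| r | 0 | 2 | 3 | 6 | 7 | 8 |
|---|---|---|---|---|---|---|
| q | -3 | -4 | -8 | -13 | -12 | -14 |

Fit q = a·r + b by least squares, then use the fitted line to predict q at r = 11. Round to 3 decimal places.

q̂ = -18.730

Compute the Gram sums: Σr·r = 162, Σr = 26, Σ1 = 6.
And Σr·q = -306, Σq = -54.
Normal equations: [[162, 26]; [26, 6]]·[a, b]ᵀ = [-306, -54]ᵀ.
Determinant 162·6 − 26² = 296.
a = ((-306)·6 − 26·(-54))/296 = -54/37; b = (162·(-54) − 26·(-306))/296 = -99/37.
At r = 11: q̂ = (-54/37)·(11) + (-99/37)·(1) = -693/37.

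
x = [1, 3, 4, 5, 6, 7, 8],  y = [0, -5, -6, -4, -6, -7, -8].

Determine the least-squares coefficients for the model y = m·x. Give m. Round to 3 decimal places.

The normal equations are: 200·m = -208.
(Σx·x = 200, Σx·y = -208.)
Hence m = -208 / 200 ≈ -1.04.

m = -1.040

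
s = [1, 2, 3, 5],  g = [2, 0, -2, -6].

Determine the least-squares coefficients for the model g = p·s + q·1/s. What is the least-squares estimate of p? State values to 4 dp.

p = -1.2466

Setting ∂/∂p … = 0 gives: 39·p + 4·q = -34;  4·p + (1261/900)·q = 2/15.
Δ = 39·(1261/900) − 4² = 11593/300.
p = ((-34)·(1261/900) − 4·(2/15))/(11593/300) = -43354/34779; q = (39·(2/15) − 4·(-34))/(11593/300) = 42360/11593.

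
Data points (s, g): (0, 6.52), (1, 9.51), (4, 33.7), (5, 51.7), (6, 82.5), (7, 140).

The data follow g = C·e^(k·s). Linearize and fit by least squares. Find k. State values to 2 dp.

k = 0.43

Let Y = ln g. Fitting Y = k·s + ln C by least squares:
XᵀX = [[127.0000, 23.0000]; [23.0000, 6]], rhs = [97.1179, 20.9446]ᵀ  (here Σs = 23.0000, Σ(s)² = 127.0000, Σln g = 20.9446, Σs·ln g = 97.1179).
Δ = 127.0000·6 − (23.0000)² = 233.0000; k = (97.1179·6 − 23.0000·20.9446)/233.0000 = 0.43340, ln C = (127.0000·20.9446 − 23.0000·97.1179)/233.0000 = 1.82942.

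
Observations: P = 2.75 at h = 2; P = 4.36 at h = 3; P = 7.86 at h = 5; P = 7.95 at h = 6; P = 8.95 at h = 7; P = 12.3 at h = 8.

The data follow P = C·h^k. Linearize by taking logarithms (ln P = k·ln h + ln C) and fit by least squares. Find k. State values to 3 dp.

With ln Pᵢ as the transformed response and ln hᵢ as the regressor:
Σln h = 9.2183, Σ(ln h)² = 15.5987, Σln P = 11.3203, Σln h·ln P = 18.8351.
Equations: 15.5987·k + 9.2183·ln C = 18.8351;  9.2183·k + 6·ln C = 11.3203.
Solving (det = 8.6152): k = 1.00484, ln C = 0.34289.

k = 1.005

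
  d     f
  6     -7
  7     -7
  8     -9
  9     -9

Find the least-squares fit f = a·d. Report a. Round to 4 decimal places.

Compute the Gram sums: Σd·d = 230.
Right-hand side: Σd·f = -244.
Normal equations: [[230]]·[a]ᵀ = [-244]ᵀ.
Hence a = -244 / 230 ≈ -1.06087.

a = -1.0609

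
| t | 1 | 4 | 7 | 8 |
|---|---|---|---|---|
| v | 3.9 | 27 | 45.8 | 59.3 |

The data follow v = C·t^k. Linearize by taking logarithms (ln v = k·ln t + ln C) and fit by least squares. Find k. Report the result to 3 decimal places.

k = 1.292

Linearized form: ln v = k·ln t + ln C. From the 4 transformed points,
AᵀA = [[10.0325, 5.4116]; [5.4116, 4]], rhs = [20.5003, 12.5637]ᵀ  (here Σln t = 5.4116, Σ(ln t)² = 10.0325, Σln v = 12.5637, Σln t·ln v = 20.5003).
Solving (det = 10.8439): k = 1.29203, ln C = 1.39292.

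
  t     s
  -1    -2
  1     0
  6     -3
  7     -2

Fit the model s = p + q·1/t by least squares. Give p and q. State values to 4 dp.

p = -1.8171, q = 0.8675

MᵀM·[p, q]ᵀ = Mᵀs reads: 4·p + (13/42)·q = -7;  (13/42)·p + (3613/1764)·q = 17/14.
(Σ1 = 4, Σ1/t = 13/42, Σ1/t·1/t = 3613/1764, Σs = -7, Σ1/t·s = 17/14.)
Determinant 4·(3613/1764) − (13/42)² = 1587/196.
p = ((-7)·(3613/1764) − (13/42)·(17/14))/(1587/196) = -25954/14283; q = (4·(17/14) − (13/42)·(-7))/(1587/196) = 4130/4761.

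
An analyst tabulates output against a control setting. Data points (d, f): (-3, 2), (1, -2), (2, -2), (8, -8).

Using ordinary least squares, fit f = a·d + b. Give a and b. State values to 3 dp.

Sums needed: Σd·d = 78, Σd = 8, Σ1 = 4.
For Aᵀf: Σd·f = -76, Σf = -10.
AᵀA·[a, b]ᵀ = Aᵀf becomes [[78, 8]; [8, 4]]·[a, b]ᵀ = [-76, -10]ᵀ.
Determinant 78·4 − 8² = 248.
a = ((-76)·4 − 8·(-10))/248 = -28/31; b = (78·(-10) − 8·(-76))/248 = -43/62.

a = -0.903, b = -0.694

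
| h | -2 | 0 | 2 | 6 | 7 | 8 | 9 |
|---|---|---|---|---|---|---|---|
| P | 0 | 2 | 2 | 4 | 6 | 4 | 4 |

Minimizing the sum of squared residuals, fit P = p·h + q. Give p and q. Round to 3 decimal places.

Compute the Gram sums: Σh·h = 238, Σh = 30, Σ1 = 7.
For MᵀP: Σh·P = 138, ΣP = 22.
So MᵀM·[p, q]ᵀ = MᵀP: [[238, 30]; [30, 7]]·[p, q]ᵀ = [138, 22]ᵀ.
Eliminating q: 7·(row 1) − 30·(row 2) gives 766·p = 7·138 − 30·22 = 306, so p = 153/383.
Then q = (22 − 30·(153/383))/7 = 548/383.

p = 0.399, q = 1.431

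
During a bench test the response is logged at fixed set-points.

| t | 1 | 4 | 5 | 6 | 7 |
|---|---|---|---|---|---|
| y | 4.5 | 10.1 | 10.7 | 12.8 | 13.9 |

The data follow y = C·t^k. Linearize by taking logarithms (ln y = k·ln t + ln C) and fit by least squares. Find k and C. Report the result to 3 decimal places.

k = 0.574, C = 4.486

Let Y = ln y. Fitting Y = k·ln t + ln C by least squares:
AᵀA = [[11.5091, 6.7334]; [6.7334, 5]], rhs = [16.7100, 11.3682]ᵀ  (here Σln t = 6.7334, Σ(ln t)² = 11.5091, Σln y = 11.3682, Σln t·ln y = 16.7100).
Δ = 11.5091·5 − (6.7334)² = 12.2067; k = (16.7100·5 − 6.7334·11.3682)/12.2067 = 0.57375, ln C = (11.5091·11.3682 − 6.7334·16.7100)/12.2067 = 1.50098, so C = exp(1.50098) = 4.48610.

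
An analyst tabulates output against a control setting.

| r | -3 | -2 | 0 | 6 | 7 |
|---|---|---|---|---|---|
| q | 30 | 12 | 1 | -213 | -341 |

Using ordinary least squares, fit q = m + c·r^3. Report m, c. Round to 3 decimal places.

m = 2.734, c = -1.001

Compute the Gram sums: Σ1 = 5, Σr^3 = 524, Σr^3·r^3 = 165098.
Right-hand side: Σq = -511, Σr^3·q = -163877.
So AᵀA·[m, c]ᵀ = Aᵀq: [[5, 524]; [524, 165098]]·[m, c]ᵀ = [-511, -163877]ᵀ.
Eliminating c: 165098·(row 1) − 524·(row 2) gives 550914·m = 165098·(-511) − 524·(-163877) = 1506470, so m = 107605/39351.
Then c = ((-163877) − 524·(107605/39351))/165098 = -78803/78702.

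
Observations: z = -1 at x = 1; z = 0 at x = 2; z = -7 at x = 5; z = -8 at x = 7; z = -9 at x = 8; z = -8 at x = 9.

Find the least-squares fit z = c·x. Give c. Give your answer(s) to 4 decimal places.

Forming MᵀM = [[224]] and Mᵀz = [-236]ᵀ gives MᵀM·[c]ᵀ = Mᵀz.
Hence c = -236 / 224 ≈ -1.05357.

c = -1.0536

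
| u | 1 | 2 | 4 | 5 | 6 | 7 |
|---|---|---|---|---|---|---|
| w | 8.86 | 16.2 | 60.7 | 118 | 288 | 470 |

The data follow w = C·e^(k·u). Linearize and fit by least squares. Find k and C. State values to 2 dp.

With ln wᵢ as the transformed response and uᵢ as the regressor:
Sums: Σu = 25.0000, Σ(u)² = 131.0000, Σln w = 25.6589, Σu·ln w = 125.0757.
Normal system: [[131.0000, 25.0000]; [25.0000, 6]]·[k, ln C]ᵀ = [125.0757, 25.6589]ᵀ.
Δ = 131.0000·6 − (25.0000)² = 161.0000; k = (125.0757·6 − 25.0000·25.6589)/161.0000 = 0.67691, ln C = (131.0000·25.6589 − 25.0000·125.0757)/161.0000 = 1.45604, so C = exp(1.45604) = 4.28892.

k = 0.68, C = 4.29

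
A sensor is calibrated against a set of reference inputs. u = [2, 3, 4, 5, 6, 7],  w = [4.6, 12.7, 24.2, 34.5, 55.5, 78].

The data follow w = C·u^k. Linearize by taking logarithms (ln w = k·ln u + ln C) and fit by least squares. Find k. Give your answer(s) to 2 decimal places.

Taking logs, ln w = k·ln u + ln C, so regress ln w on ln u.
Σln u = 8.5252, Σ(ln u)² = 13.1965, Σln w = 19.1681, Σln u·ln w = 29.6403.
Normal system: [[13.1965, 8.5252]; [8.5252, 6]]·[k, ln C]ᵀ = [29.6403, 19.1681]ᵀ.
Slope k = (n·Σln u·ln w − Σln u·Σln w)/(n·Σ(ln u)² − (Σln u)²) = (6·29.6403 − 8.5252·19.1681)/6.5005 = 2.22004; ln C = (Σln w − k·Σln u)/n = 0.04031.

k = 2.22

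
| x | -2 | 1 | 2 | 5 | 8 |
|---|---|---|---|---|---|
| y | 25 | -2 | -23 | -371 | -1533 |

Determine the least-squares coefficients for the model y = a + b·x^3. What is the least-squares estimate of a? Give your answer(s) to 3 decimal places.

The normal equations are: 5·a + 638·b = -1904;  638·a + 277898·b = -831657.
(Σ1 = 5, Σx^3 = 638, Σx^3·x^3 = 277898, Σy = -1904, Σx^3·y = -831657.)
Eliminating b: 277898·(row 1) − 638·(row 2) gives 982446·a = 277898·(-1904) − 638·(-831657) = 1479374, so a = 739687/491223.
Then b = ((-831657) − 638·(739687/491223))/277898 = -2943533/982446.

a = 1.506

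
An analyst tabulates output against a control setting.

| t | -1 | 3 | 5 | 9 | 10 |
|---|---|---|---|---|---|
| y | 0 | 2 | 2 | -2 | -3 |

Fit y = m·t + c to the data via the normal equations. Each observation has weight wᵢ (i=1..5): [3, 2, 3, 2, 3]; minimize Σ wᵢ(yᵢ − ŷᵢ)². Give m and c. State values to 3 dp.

The normal system MᵀWM·[m, c]ᵀ = MᵀWy is [[558, 66]; [66, 13]]·[m, c]ᵀ = [-84, -3]ᵀ.
Eliminating c: 13·(row 1) − 66·(row 2) gives 2898·m = 13·(-84) − 66·(-3) = -894, so m = -149/483.
Then c = ((-3) − 66·(-149/483))/13 = 215/161.

m = -0.308, c = 1.335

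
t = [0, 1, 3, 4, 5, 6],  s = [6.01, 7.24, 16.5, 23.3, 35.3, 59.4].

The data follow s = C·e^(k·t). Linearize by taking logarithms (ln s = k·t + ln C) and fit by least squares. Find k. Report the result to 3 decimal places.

k = 0.384

Linearized form: ln s = k·t + ln C. From the 6 transformed points,
Σt = 19.0000, Σ(t)² = 87.0000, Σln s = 17.3730, Σt·ln s = 65.3087.
Equations: 87.0000·k + 19.0000·ln C = 65.3087;  19.0000·k + 6·ln C = 17.3730.
Solving (det = 161.0000): k = 0.38363, ln C = 1.68068.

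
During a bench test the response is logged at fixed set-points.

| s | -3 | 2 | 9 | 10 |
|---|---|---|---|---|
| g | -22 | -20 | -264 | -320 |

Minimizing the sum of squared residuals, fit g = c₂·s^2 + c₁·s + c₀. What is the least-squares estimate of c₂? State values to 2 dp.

c₂ = -2.91

Normal-equation sums: Σs^2·s^2 = 16658, Σs^2·s = 1710, Σs^2 = 194, Σs·s = 194, Σs = 18, Σ1 = 4.
Right-hand side: Σs^2·g = -53662, Σs·g = -5550, Σg = -626.
Inverting the 3×3 Gram matrix, [c₂, c₁, c₀]ᵀ = [-86373/29642, -77145/29642, -51365/14821]ᵀ.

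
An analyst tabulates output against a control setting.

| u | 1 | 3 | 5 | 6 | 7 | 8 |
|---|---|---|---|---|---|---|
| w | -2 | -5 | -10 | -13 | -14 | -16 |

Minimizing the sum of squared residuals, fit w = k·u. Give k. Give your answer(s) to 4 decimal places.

Entries of MᵀM: Σu·u = 184.
And Σu·w = -371.
MᵀM·[k]ᵀ = Mᵀw becomes [[184]]·[k]ᵀ = [-371]ᵀ.
Hence k = -371 / 184 ≈ -2.0163.

k = -2.0163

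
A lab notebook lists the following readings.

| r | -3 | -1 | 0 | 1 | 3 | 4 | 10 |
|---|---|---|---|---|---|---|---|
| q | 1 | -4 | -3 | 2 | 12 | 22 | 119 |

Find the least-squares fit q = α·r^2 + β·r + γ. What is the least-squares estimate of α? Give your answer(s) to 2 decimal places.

Entries of AᵀA: Σr^2·r^2 = 10420, Σr^2·r = 1064, Σr^2 = 136, Σr·r = 136, Σr = 14, Σ1 = 7.
Moment sums: Σr^2·q = 12367, Σr·q = 1317, Σq = 149.
AᵀA·[α, β, γ]ᵀ = Aᵀq becomes [[10420, 1064, 136]; [1064, 136, 14]; [136, 14, 7]]·[α, β, γ]ᵀ = [12367, 1317, 149]ᵀ.
Inverting the 3×3 Gram matrix, [α, β, γ]ᵀ = [41989/41364, 247073/124092, -150059/62046]ᵀ.

α = 1.02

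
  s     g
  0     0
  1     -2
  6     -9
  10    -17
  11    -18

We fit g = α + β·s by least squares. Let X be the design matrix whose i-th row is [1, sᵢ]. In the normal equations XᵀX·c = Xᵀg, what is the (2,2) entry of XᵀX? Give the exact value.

Row 2 ↔ basis s, column 2 ↔ basis s, so (XᵀX)_{2,2} = Σᵢ (s)·(s) = (0)·(0) + (1)·(1) + (6)·(6) + (10)·(10) + (11)·(11) = 258.

258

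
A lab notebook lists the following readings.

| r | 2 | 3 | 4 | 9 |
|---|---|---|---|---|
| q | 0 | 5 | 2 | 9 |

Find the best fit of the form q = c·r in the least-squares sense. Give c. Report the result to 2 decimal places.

c = 0.95

Normal-equation sums: Σr·r = 110.
Moment sums: Σr·q = 104.
Normal equations: [[110]]·[c]ᵀ = [104]ᵀ.
c = 104/110 = 0.945455.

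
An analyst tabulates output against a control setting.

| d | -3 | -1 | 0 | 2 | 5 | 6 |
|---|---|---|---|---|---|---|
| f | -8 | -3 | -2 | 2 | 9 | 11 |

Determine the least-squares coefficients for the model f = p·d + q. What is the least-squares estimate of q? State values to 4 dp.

q = -1.6341

The normal equations are: 75·p + 9·q = 142;  9·p + 6·q = 9.
det = 75·6 − 9² = 369.
p = (142·6 − 9·9)/369 = 257/123; q = (75·9 − 9·142)/369 = -67/41.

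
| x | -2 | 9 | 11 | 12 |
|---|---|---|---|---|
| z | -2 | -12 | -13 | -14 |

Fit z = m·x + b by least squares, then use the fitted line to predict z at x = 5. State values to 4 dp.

MᵀM·[m, b]ᵀ = Mᵀz reads: 350·m + 30·b = -415;  30·m + 4·b = -41.
(Σx·x = 350, Σx = 30, Σ1 = 4, Σx·z = -415, Σz = -41.)
Determinant 350·4 − 30² = 500.
m = ((-415)·4 − 30·(-41))/500 = -43/50; b = (350·(-41) − 30·(-415))/500 = -19/5.
At x = 5: ẑ = (-43/50)·(5) + (-19/5)·(1) = -81/10.

ẑ = -8.1000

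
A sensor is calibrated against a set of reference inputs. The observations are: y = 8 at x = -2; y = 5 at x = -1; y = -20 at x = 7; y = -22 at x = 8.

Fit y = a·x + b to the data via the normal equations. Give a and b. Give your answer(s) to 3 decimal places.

Setting ∂/∂a … = 0 gives: 118·a + 12·b = -337;  12·a + 4·b = -29.
Determinant 118·4 − 12² = 328.
a = ((-337)·4 − 12·(-29))/328 = -125/41; b = (118·(-29) − 12·(-337))/328 = 311/164.

a = -3.049, b = 1.896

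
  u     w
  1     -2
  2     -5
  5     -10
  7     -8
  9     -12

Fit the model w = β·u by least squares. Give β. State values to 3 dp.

β = -1.413

With design matrix X, XᵀX = [[160]] and Xᵀw = [-226]ᵀ.
Hence β = -226 / 160 ≈ -1.4125.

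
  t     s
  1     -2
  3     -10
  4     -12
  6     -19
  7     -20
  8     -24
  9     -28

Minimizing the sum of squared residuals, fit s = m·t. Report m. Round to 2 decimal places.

With design matrix M, MᵀM = [[256]] and Mᵀs = [-778]ᵀ.
Hence m = -778 / 256 ≈ -3.03906.

m = -3.04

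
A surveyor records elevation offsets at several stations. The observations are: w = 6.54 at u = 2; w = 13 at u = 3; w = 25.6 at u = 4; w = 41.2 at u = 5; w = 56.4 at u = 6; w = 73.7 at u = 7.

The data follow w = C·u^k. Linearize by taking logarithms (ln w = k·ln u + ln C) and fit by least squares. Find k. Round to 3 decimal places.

k = 1.984

Let Y = ln w. Fitting Y = k·ln u + ln C by least squares:
Over the data: Σln u = 8.5252, Σ(ln u)² = 13.1965, Σln w = 19.7364, Σln u·ln w = 30.1920.
Normal system: [[13.1965, 8.5252]; [8.5252, 6]]·[k, ln C]ᵀ = [30.1920, 19.7364]ᵀ.
Slope k = (n·Σln u·ln w − Σln u·Σln w)/(n·Σ(ln u)² − (Σln u)²) = (6·30.1920 − 8.5252·19.7364)/6.5005 = 1.98386; ln C = (Σln w − k·Σln u)/n = 0.47060.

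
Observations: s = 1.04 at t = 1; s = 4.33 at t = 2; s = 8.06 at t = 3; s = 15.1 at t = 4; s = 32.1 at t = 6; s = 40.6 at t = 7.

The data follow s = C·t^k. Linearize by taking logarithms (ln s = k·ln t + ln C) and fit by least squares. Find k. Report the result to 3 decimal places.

k = 1.882

Taking logs, ln s = k·ln t + ln C, so regress ln s on ln t.
Sums: Σln t = 6.9157, Σ(ln t)² = 10.6062, Σln s = 13.4790, Σln t·ln s = 20.4945.
Normal system: [[10.6062, 6.9157]; [6.9157, 6]]·[k, ln C]ᵀ = [20.4945, 13.4790]ᵀ.
Slope k = (n·Σln t·ln s − Σln t·Σln s)/(n·Σ(ln t)² − (Σln t)²) = (6·20.4945 − 6.9157·13.4790)/15.8099 = 1.88172; ln C = (Σln s − k·Σln t)/n = 0.07759.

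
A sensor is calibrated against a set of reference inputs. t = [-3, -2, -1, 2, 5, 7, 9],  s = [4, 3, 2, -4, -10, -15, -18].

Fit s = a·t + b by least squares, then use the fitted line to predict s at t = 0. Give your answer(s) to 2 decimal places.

The normal equations are: 173·a + 17·b = -345;  17·a + 7·b = -38.
Δ = 173·7 − 17² = 922.
a = ((-345)·7 − 17·(-38))/922 = -1769/922; b = (173·(-38) − 17·(-345))/922 = -709/922.
At t = 0: ŝ = (-1769/922)·(0) + (-709/922)·(1) = -709/922.

ŝ = -0.77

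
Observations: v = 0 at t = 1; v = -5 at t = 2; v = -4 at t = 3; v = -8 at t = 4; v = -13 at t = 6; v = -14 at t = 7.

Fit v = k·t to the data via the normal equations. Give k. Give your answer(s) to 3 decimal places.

k = -2.000

Normal-equation sums: Σt·t = 115.
Right-hand side: Σt·v = -230.
Normal equations: [[115]]·[k]ᵀ = [-230]ᵀ.
Hence k = -230 / 115 ≈ -2.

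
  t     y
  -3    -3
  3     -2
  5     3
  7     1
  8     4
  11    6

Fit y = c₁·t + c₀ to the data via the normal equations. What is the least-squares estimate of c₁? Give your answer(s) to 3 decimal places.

Forming AᵀA = [[277, 31]; [31, 6]] and Aᵀy = [123, 9]ᵀ gives AᵀA·[c₁, c₀]ᵀ = Aᵀy.
Eliminating c₀: 6·(row 1) − 31·(row 2) gives 701·c₁ = 6·123 − 31·9 = 459, so c₁ = 459/701.
Then c₀ = (9 − 31·(459/701))/6 = -1320/701.

c₁ = 0.655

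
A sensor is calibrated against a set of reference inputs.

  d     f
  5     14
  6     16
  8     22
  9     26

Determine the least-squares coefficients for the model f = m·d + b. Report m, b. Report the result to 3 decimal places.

m = 3.000, b = -1.500

Normal-equation sums: Σd·d = 206, Σd = 28, Σ1 = 4.
Moment sums: Σd·f = 576, Σf = 78.
det = 206·4 − 28² = 40.
m = (576·4 − 28·78)/40 = 3; b = (206·78 − 28·576)/40 = -3/2.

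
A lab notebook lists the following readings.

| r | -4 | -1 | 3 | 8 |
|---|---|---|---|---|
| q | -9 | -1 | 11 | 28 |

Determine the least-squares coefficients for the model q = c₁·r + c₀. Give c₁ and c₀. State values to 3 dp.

c₁ = 3.093, c₀ = 2.611

From the data, Σr·r = 90, Σr = 6, Σ1 = 4.
And Σr·q = 294, Σq = 29.
MᵀM·[c₁, c₀]ᵀ = Mᵀq becomes [[90, 6]; [6, 4]]·[c₁, c₀]ᵀ = [294, 29]ᵀ.
Eliminating c₀: 4·(row 1) − 6·(row 2) gives 324·c₁ = 4·294 − 6·29 = 1002, so c₁ = 167/54.
Then c₀ = (29 − 6·(167/54))/4 = 47/18.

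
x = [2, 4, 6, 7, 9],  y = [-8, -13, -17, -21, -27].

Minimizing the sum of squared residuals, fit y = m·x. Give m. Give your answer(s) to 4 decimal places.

Normal-equation sums: Σx·x = 186.
For Mᵀy: Σx·y = -560.
So MᵀM·[m]ᵀ = Mᵀy: [[186]]·[m]ᵀ = [-560]ᵀ.
m = (-560)/186 = -3.01075.

m = -3.0108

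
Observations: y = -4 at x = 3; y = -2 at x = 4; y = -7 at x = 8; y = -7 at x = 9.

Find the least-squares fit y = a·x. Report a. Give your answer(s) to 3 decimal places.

From the data, Σx·x = 170.
And Σx·y = -139.
Hence a = -139 / 170 ≈ -0.817647.

a = -0.818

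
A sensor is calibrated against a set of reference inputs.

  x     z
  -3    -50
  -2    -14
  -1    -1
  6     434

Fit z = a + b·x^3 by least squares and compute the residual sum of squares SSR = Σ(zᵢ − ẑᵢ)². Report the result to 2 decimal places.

From the data, Σ1 = 4, Σx^3 = 180, Σx^3·x^3 = 47450.
Right-hand side: Σz = 369, Σx^3·z = 95207.
AᵀA·[a, b]ᵀ = Aᵀz becomes [[4, 180]; [180, 47450]]·[a, b]ᵀ = [369, 95207]ᵀ.
Determinant 4·47450 − 180² = 157400.
a = (369·47450 − 180·95207)/157400 = 37179/15740; b = (4·95207 − 180·369)/157400 = 39301/19675.
Residuals: 123613/78700, -30063/78700, -107391/78700, 13841/78700; SSR = 354617/78700.

SSR = 4.51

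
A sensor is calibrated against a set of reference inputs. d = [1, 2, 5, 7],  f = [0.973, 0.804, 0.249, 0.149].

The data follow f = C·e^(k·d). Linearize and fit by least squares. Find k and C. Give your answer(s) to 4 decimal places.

k = -0.3283, C = 1.4136

With ln fᵢ as the transformed response and dᵢ as the regressor:
Over the data: Σd = 15.0000, Σ(d)² = 79.0000, Σln f = -3.5396, Σd·ln f = -20.7419.
Normal system: [[79.0000, 15.0000]; [15.0000, 4]]·[k, ln C]ᵀ = [-20.7419, -3.5396]ᵀ.
Slope k = (n·Σd·ln f − Σd·Σln f)/(n·Σ(d)² − (Σd)²) = (4·-20.7419 − 15.0000·-3.5396)/91.0000 = -0.32827; ln C = (Σln f − k·Σd)/n = 0.34611, so C = exp(0.34611) = 1.41356.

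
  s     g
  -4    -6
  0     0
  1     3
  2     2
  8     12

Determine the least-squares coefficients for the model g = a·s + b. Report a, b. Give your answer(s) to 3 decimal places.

a = 1.484, b = 0.122

The normal system XᵀX·[a, b]ᵀ = Xᵀg is [[85, 7]; [7, 5]]·[a, b]ᵀ = [127, 11]ᵀ.
Eliminating b: 5·(row 1) − 7·(row 2) gives 376·a = 5·127 − 7·11 = 558, so a = 279/188.
Then b = (11 − 7·(279/188))/5 = 23/188.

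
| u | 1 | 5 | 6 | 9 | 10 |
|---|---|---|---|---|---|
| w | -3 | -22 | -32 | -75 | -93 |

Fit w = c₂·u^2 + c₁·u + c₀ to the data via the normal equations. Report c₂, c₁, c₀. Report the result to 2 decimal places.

c₂ = -1.05, c₁ = 1.54, c₀ = -3.47

MᵀM·[c₂, c₁, c₀]ᵀ = Mᵀw reads: 18483·c₂ + 2071·c₁ + 243·c₀ = -17080;  2071·c₂ + 243·c₁ + 31·c₀ = -1910;  243·c₂ + 31·c₁ + 5·c₀ = -225.
(Σu^2·u^2 = 18483, Σu^2·u = 2071, Σu^2 = 243, Σu·u = 243, Σu = 31, Σ1 = 5, Σu^2·w = -17080, Σu·w = -1910, Σw = -225.)
Solving the 3×3 system (Gaussian elimination) gives c₂ = -26875/25564, c₁ = 475/308, c₀ = -6335/1826.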